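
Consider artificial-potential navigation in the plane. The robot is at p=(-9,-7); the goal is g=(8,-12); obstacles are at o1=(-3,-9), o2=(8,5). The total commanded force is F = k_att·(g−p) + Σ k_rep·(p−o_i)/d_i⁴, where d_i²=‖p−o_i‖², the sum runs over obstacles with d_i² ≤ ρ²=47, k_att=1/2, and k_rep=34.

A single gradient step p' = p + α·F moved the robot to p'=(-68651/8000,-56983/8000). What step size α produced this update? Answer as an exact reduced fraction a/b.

α = 1/20

F_att = 1/2·(g−p) = 1/2·(17,-5) = (8.5000,-2.5000)
o1: d²=40 ≤ ρ²=47; F_rep = 34·(-6,2)/40² = (-0.1275,0.0425)
o2: d²=433 > ρ²=47 → inactive
F = F_att + ΣF_rep = (8.3725,-2.4575)
Δp = p'−p = (0.4186,-0.1229); α = Δx/Fx = (3349/8000) / (3349/400) = 1/20
check: Δy/Fy = (-983/8000) / (-983/400) = 1/20 ✓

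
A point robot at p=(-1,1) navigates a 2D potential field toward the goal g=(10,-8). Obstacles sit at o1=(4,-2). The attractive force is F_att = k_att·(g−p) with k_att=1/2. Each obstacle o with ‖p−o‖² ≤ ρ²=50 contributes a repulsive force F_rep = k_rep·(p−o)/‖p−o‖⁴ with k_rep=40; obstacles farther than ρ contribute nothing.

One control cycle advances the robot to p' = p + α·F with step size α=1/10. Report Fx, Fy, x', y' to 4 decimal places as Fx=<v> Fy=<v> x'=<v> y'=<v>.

F_att = 1/2·(g−p) = 1/2·(11,-9) = (5.5000,-4.5000)
o1: d²=34 ≤ ρ²=50; F_rep = 40·(-5,3)/34² = (-0.1730,0.1038)
F = F_att + ΣF_rep = (5.3270,-4.3962)
p' = p + 1/10·F = (-0.4673,0.5604)

Fx=5.3270 Fy=-4.3962 x'=-0.4673 y'=0.5604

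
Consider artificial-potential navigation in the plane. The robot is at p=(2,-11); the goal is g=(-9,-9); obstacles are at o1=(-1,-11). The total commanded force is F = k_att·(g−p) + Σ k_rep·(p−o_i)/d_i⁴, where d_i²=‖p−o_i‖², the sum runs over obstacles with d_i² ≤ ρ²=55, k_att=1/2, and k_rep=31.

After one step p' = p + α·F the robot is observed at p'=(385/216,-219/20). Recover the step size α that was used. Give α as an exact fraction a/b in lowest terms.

F_att = 1/2·(g−p) = 1/2·(-11,2) = (-5.5000,1.0000)
o1: d²=9 ≤ ρ²=55; F_rep = 31·(3,0)/9² = (1.1481,0.0000)
F = F_att + ΣF_rep = (-4.3519,1.0000)
Δp = p'−p = (-0.2176,0.0500); α = Δx/Fx = (-47/216) / (-235/54) = 1/20
check: Δy/Fy = (1/20) / (1) = 1/20 ✓

α = 1/20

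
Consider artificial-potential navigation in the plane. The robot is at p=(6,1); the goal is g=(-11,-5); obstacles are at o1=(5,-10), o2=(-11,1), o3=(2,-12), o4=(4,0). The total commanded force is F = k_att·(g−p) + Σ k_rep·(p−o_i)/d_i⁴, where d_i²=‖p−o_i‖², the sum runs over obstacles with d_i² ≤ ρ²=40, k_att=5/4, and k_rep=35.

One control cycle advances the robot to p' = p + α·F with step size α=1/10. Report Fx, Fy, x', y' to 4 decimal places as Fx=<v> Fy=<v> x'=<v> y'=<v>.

Fx=-18.4500 Fy=-6.1000 x'=4.1550 y'=0.3900

F_att = 5/4·(g−p) = 5/4·(-17,-6) = (-21.2500,-7.5000)
o1: d²=122 > ρ²=40 → inactive
o2: d²=289 > ρ²=40 → inactive
o3: d²=185 > ρ²=40 → inactive
o4: d²=5 ≤ ρ²=40; F_rep = 35·(2,1)/5² = (2.8000,1.4000)
F = F_att + ΣF_rep = (-18.4500,-6.1000)
p' = p + 1/10·F = (4.1550,0.3900)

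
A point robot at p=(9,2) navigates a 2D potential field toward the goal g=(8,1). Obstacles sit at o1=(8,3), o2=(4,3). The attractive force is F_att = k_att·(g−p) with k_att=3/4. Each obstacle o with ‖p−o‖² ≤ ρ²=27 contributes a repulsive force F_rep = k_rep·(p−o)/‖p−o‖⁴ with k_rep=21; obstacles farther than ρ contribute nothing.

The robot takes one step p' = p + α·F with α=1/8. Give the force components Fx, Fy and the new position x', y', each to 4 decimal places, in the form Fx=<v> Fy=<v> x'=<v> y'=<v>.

Fx=4.6553 Fy=-6.0311 x'=9.5819 y'=1.2461

F_att = 3/4·(g−p) = 3/4·(-1,-1) = (-0.7500,-0.7500)
o1: d²=2 ≤ ρ²=27; F_rep = 21·(1,-1)/2² = (5.2500,-5.2500)
o2: d²=26 ≤ ρ²=27; F_rep = 21·(5,-1)/26² = (0.1553,-0.0311)
F = F_att + ΣF_rep = (4.6553,-6.0311)
p' = p + 1/8·F = (9.5819,1.2461)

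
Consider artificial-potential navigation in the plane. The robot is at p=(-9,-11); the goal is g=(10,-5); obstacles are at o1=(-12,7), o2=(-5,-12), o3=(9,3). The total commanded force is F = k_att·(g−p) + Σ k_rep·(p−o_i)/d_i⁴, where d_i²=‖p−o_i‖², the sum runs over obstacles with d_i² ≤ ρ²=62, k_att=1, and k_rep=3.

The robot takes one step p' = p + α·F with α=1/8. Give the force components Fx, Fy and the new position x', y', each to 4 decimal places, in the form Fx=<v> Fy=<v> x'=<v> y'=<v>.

F_att = 1·(g−p) = 1·(19,6) = (19.0000,6.0000)
o1: d²=333 > ρ²=62 → inactive
o2: d²=17 ≤ ρ²=62; F_rep = 3·(-4,1)/17² = (-0.0415,0.0104)
o3: d²=520 > ρ²=62 → inactive
F = F_att + ΣF_rep = (18.9585,6.0104)
p' = p + 1/8·F = (-6.6302,-10.2487)

Fx=18.9585 Fy=6.0104 x'=-6.6302 y'=-10.2487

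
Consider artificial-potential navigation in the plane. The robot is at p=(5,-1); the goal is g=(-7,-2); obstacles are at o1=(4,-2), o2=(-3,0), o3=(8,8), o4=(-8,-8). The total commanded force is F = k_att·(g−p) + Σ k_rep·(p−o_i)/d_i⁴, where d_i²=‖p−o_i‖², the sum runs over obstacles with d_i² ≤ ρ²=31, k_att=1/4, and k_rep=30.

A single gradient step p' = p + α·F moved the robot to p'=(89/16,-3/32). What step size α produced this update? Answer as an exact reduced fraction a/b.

α = 1/8

F_att = 1/4·(g−p) = 1/4·(-12,-1) = (-3.0000,-0.2500)
o1: d²=2 ≤ ρ²=31; F_rep = 30·(1,1)/2² = (7.5000,7.5000)
o2: d²=65 > ρ²=31 → inactive
o3: d²=90 > ρ²=31 → inactive
o4: d²=218 > ρ²=31 → inactive
F = F_att + ΣF_rep = (4.5000,7.2500)
Δp = p'−p = (0.5625,0.9062); α = Δx/Fx = (9/16) / (9/2) = 1/8
check: Δy/Fy = (29/32) / (29/4) = 1/8 ✓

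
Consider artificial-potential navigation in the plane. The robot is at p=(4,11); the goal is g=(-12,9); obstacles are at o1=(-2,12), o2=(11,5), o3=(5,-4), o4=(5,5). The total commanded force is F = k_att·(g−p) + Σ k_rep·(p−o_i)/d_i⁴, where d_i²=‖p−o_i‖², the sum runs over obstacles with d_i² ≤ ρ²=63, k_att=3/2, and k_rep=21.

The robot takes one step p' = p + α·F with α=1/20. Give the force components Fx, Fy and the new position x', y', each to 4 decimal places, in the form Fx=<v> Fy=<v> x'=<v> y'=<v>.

Fx=-23.9233 Fy=-2.9233 x'=2.8038 y'=10.8538

F_att = 3/2·(g−p) = 3/2·(-16,-2) = (-24.0000,-3.0000)
o1: d²=37 ≤ ρ²=63; F_rep = 21·(6,-1)/37² = (0.0920,-0.0153)
o2: d²=85 > ρ²=63 → inactive
o3: d²=226 > ρ²=63 → inactive
o4: d²=37 ≤ ρ²=63; F_rep = 21·(-1,6)/37² = (-0.0153,0.0920)
F = F_att + ΣF_rep = (-23.9233,-2.9233)
p' = p + 1/20·F = (2.8038,10.8538)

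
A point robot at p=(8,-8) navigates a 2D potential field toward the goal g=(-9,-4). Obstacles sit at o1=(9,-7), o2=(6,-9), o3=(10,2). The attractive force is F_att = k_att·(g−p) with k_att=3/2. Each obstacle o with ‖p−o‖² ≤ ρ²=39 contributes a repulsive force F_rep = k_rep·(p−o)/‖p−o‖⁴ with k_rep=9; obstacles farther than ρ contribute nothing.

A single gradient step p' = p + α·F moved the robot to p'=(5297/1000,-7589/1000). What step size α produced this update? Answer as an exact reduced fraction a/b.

F_att = 3/2·(g−p) = 3/2·(-17,4) = (-25.5000,6.0000)
o1: d²=2 ≤ ρ²=39; F_rep = 9·(-1,-1)/2² = (-2.2500,-2.2500)
o2: d²=5 ≤ ρ²=39; F_rep = 9·(2,1)/5² = (0.7200,0.3600)
o3: d²=104 > ρ²=39 → inactive
F = F_att + ΣF_rep = (-27.0300,4.1100)
Δp = p'−p = (-2.7030,0.4110); α = Δx/Fx = (-2703/1000) / (-2703/100) = 1/10
check: Δy/Fy = (411/1000) / (411/100) = 1/10 ✓

α = 1/10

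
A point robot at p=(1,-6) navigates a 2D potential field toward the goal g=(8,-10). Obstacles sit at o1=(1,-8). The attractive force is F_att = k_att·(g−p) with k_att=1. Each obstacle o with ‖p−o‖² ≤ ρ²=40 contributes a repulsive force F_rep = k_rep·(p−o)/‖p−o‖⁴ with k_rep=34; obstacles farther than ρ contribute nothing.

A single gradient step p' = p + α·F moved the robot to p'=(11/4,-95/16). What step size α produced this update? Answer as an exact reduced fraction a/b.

F_att = 1·(g−p) = 1·(7,-4) = (7.0000,-4.0000)
o1: d²=4 ≤ ρ²=40; F_rep = 34·(0,2)/4² = (0.0000,4.2500)
F = F_att + ΣF_rep = (7.0000,0.2500)
Δp = p'−p = (1.7500,0.0625); α = Δx/Fx = (7/4) / (7) = 1/4
check: Δy/Fy = (1/16) / (1/4) = 1/4 ✓

α = 1/4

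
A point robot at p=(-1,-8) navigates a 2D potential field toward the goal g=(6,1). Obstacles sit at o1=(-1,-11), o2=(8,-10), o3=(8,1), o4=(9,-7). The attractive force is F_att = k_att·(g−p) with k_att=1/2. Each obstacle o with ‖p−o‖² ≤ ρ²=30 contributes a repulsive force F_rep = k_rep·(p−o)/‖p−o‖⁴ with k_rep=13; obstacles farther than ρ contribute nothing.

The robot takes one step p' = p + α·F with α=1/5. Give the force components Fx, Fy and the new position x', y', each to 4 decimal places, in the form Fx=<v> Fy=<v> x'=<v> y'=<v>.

F_att = 1/2·(g−p) = 1/2·(7,9) = (3.5000,4.5000)
o1: d²=9 ≤ ρ²=30; F_rep = 13·(0,3)/9² = (0.0000,0.4815)
o2: d²=85 > ρ²=30 → inactive
o3: d²=162 > ρ²=30 → inactive
o4: d²=101 > ρ²=30 → inactive
F = F_att + ΣF_rep = (3.5000,4.9815)
p' = p + 1/5·F = (-0.3000,-7.0037)

Fx=3.5000 Fy=4.9815 x'=-0.3000 y'=-7.0037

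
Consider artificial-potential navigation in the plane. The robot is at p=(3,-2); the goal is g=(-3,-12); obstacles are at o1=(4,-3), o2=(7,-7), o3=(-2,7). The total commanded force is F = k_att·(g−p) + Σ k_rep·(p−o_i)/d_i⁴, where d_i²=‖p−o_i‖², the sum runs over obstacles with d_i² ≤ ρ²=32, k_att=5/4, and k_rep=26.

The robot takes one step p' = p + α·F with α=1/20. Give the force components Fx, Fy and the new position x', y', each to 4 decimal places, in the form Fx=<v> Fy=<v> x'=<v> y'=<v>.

Fx=-14.0000 Fy=-6.0000 x'=2.3000 y'=-2.3000

F_att = 5/4·(g−p) = 5/4·(-6,-10) = (-7.5000,-12.5000)
o1: d²=2 ≤ ρ²=32; F_rep = 26·(-1,1)/2² = (-6.5000,6.5000)
o2: d²=41 > ρ²=32 → inactive
o3: d²=106 > ρ²=32 → inactive
F = F_att + ΣF_rep = (-14.0000,-6.0000)
p' = p + 1/20·F = (2.3000,-2.3000)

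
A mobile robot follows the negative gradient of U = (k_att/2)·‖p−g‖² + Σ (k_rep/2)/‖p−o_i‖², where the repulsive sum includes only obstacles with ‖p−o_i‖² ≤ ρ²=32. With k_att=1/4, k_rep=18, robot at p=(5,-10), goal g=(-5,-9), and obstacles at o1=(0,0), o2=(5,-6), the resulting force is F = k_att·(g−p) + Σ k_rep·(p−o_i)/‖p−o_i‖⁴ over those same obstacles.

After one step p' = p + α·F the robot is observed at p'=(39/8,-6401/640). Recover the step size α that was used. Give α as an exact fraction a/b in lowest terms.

F_att = 1/4·(g−p) = 1/4·(-10,1) = (-2.5000,0.2500)
o1: d²=125 > ρ²=32 → inactive
o2: d²=16 ≤ ρ²=32; F_rep = 18·(0,-4)/16² = (0.0000,-0.2812)
F = F_att + ΣF_rep = (-2.5000,-0.0312)
Δp = p'−p = (-0.1250,-0.0016); α = Δx/Fx = (-1/8) / (-5/2) = 1/20
check: Δy/Fy = (-1/640) / (-1/32) = 1/20 ✓

α = 1/20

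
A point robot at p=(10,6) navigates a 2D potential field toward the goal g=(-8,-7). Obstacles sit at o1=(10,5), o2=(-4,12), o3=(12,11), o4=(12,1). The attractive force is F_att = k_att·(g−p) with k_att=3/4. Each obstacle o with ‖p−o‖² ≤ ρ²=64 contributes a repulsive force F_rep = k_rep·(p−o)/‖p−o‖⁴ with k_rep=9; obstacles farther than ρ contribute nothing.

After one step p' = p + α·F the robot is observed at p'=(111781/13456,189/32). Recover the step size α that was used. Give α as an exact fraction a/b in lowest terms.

α = 1/8

F_att = 3/4·(g−p) = 3/4·(-18,-13) = (-13.5000,-9.7500)
o1: d²=1 ≤ ρ²=64; F_rep = 9·(0,1)/1² = (0.0000,9.0000)
o2: d²=232 > ρ²=64 → inactive
o3: d²=29 ≤ ρ²=64; F_rep = 9·(-2,-5)/29² = (-0.0214,-0.0535)
o4: d²=29 ≤ ρ²=64; F_rep = 9·(-2,5)/29² = (-0.0214,0.0535)
F = F_att + ΣF_rep = (-13.5428,-0.7500)
Δp = p'−p = (-1.6929,-0.0938); α = Δx/Fx = (-22779/13456) / (-22779/1682) = 1/8
check: Δy/Fy = (-3/32) / (-3/4) = 1/8 ✓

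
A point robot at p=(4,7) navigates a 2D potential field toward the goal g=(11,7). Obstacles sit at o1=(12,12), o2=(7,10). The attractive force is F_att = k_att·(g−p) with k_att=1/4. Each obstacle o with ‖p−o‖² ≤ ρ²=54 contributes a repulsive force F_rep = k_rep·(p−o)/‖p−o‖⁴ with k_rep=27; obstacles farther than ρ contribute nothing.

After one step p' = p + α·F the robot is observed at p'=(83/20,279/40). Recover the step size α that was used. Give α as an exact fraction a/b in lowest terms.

α = 1/10

F_att = 1/4·(g−p) = 1/4·(7,0) = (1.7500,0.0000)
o1: d²=89 > ρ²=54 → inactive
o2: d²=18 ≤ ρ²=54; F_rep = 27·(-3,-3)/18² = (-0.2500,-0.2500)
F = F_att + ΣF_rep = (1.5000,-0.2500)
Δp = p'−p = (0.1500,-0.0250); α = Δx/Fx = (3/20) / (3/2) = 1/10
check: Δy/Fy = (-1/40) / (-1/4) = 1/10 ✓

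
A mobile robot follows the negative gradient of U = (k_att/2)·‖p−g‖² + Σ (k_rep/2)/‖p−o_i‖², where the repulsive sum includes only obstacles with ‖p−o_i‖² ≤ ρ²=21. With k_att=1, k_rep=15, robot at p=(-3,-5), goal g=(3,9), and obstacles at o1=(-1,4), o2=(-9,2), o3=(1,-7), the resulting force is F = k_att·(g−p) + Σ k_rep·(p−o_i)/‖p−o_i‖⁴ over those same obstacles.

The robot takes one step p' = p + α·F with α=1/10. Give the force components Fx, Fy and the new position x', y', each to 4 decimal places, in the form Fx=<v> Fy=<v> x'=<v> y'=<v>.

F_att = 1·(g−p) = 1·(6,14) = (6.0000,14.0000)
o1: d²=85 > ρ²=21 → inactive
o2: d²=85 > ρ²=21 → inactive
o3: d²=20 ≤ ρ²=21; F_rep = 15·(-4,2)/20² = (-0.1500,0.0750)
F = F_att + ΣF_rep = (5.8500,14.0750)
p' = p + 1/10·F = (-2.4150,-3.5925)

Fx=5.8500 Fy=14.0750 x'=-2.4150 y'=-3.5925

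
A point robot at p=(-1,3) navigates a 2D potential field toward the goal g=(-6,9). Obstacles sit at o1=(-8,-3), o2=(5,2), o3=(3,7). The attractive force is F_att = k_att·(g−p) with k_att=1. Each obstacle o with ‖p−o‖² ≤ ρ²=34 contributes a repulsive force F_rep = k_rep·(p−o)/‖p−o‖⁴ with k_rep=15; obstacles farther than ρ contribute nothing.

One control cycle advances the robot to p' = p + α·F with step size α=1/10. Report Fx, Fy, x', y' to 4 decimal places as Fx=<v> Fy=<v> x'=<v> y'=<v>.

Fx=-5.0586 Fy=5.9414 x'=-1.5059 y'=3.5941

F_att = 1·(g−p) = 1·(-5,6) = (-5.0000,6.0000)
o1: d²=85 > ρ²=34 → inactive
o2: d²=37 > ρ²=34 → inactive
o3: d²=32 ≤ ρ²=34; F_rep = 15·(-4,-4)/32² = (-0.0586,-0.0586)
F = F_att + ΣF_rep = (-5.0586,5.9414)
p' = p + 1/10·F = (-1.5059,3.5941)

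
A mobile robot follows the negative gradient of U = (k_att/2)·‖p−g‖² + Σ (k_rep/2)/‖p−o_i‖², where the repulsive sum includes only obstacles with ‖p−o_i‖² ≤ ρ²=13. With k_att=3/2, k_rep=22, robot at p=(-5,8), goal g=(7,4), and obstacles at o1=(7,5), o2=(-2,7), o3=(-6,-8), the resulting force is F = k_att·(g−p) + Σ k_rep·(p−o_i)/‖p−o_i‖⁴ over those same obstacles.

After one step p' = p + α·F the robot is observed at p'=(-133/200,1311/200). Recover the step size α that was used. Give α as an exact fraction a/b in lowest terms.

α = 1/4

F_att = 3/2·(g−p) = 3/2·(12,-4) = (18.0000,-6.0000)
o1: d²=153 > ρ²=13 → inactive
o2: d²=10 ≤ ρ²=13; F_rep = 22·(-3,1)/10² = (-0.6600,0.2200)
o3: d²=257 > ρ²=13 → inactive
F = F_att + ΣF_rep = (17.3400,-5.7800)
Δp = p'−p = (4.3350,-1.4450); α = Δx/Fx = (867/200) / (867/50) = 1/4
check: Δy/Fy = (-289/200) / (-289/50) = 1/4 ✓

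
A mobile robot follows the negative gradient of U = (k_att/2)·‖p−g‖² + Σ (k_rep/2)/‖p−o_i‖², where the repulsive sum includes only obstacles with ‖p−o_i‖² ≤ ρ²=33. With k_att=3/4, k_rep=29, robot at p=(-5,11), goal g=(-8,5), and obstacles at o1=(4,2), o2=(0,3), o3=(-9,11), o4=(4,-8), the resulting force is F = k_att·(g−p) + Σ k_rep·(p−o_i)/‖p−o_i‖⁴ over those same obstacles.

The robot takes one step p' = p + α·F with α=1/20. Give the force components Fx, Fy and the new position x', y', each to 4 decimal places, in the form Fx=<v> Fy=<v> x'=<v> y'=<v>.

F_att = 3/4·(g−p) = 3/4·(-3,-6) = (-2.2500,-4.5000)
o1: d²=162 > ρ²=33 → inactive
o2: d²=89 > ρ²=33 → inactive
o3: d²=16 ≤ ρ²=33; F_rep = 29·(4,0)/16² = (0.4531,0.0000)
o4: d²=442 > ρ²=33 → inactive
F = F_att + ΣF_rep = (-1.7969,-4.5000)
p' = p + 1/20·F = (-5.0898,10.7750)

Fx=-1.7969 Fy=-4.5000 x'=-5.0898 y'=10.7750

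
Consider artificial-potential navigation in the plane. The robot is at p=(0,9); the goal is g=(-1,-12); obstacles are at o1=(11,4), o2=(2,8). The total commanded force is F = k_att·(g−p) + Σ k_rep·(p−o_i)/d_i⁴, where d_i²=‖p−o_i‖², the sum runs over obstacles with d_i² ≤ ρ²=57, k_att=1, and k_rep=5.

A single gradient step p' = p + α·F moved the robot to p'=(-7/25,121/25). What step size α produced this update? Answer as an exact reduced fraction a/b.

F_att = 1·(g−p) = 1·(-1,-21) = (-1.0000,-21.0000)
o1: d²=146 > ρ²=57 → inactive
o2: d²=5 ≤ ρ²=57; F_rep = 5·(-2,1)/5² = (-0.4000,0.2000)
F = F_att + ΣF_rep = (-1.4000,-20.8000)
Δp = p'−p = (-0.2800,-4.1600); α = Δx/Fx = (-7/25) / (-7/5) = 1/5
check: Δy/Fy = (-104/25) / (-104/5) = 1/5 ✓

α = 1/5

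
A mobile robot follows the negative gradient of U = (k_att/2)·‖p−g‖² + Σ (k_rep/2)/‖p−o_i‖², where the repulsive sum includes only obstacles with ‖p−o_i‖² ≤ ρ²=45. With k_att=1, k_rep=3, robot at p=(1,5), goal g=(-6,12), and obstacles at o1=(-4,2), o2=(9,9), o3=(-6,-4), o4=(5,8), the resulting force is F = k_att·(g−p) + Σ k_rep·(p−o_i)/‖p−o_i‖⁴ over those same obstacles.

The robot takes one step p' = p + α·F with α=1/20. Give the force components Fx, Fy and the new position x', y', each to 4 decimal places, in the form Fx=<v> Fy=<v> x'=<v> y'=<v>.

Fx=-7.0062 Fy=6.9934 x'=0.6497 y'=5.3497

F_att = 1·(g−p) = 1·(-7,7) = (-7.0000,7.0000)
o1: d²=34 ≤ ρ²=45; F_rep = 3·(5,3)/34² = (0.0130,0.0078)
o2: d²=80 > ρ²=45 → inactive
o3: d²=130 > ρ²=45 → inactive
o4: d²=25 ≤ ρ²=45; F_rep = 3·(-4,-3)/25² = (-0.0192,-0.0144)
F = F_att + ΣF_rep = (-7.0062,6.9934)
p' = p + 1/20·F = (0.6497,5.3497)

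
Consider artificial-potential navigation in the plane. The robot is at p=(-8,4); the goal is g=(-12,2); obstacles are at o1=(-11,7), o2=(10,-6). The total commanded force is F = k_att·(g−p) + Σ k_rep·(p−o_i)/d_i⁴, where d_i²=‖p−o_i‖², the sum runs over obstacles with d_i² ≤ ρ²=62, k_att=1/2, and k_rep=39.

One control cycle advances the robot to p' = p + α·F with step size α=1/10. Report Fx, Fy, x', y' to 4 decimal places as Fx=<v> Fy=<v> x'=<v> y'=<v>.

Fx=-1.6389 Fy=-1.3611 x'=-8.1639 y'=3.8639

F_att = 1/2·(g−p) = 1/2·(-4,-2) = (-2.0000,-1.0000)
o1: d²=18 ≤ ρ²=62; F_rep = 39·(3,-3)/18² = (0.3611,-0.3611)
o2: d²=424 > ρ²=62 → inactive
F = F_att + ΣF_rep = (-1.6389,-1.3611)
p' = p + 1/10·F = (-8.1639,3.8639)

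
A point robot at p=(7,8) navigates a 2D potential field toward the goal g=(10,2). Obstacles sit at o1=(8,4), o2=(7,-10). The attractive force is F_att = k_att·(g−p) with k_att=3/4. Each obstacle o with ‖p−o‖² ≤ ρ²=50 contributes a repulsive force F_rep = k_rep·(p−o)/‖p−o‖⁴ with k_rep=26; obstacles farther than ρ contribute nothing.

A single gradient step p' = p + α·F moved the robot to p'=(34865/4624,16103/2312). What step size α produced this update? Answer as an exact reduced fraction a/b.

F_att = 3/4·(g−p) = 3/4·(3,-6) = (2.2500,-4.5000)
o1: d²=17 ≤ ρ²=50; F_rep = 26·(-1,4)/17² = (-0.0900,0.3599)
o2: d²=324 > ρ²=50 → inactive
F = F_att + ΣF_rep = (2.1600,-4.1401)
Δp = p'−p = (0.5400,-1.0350); α = Δx/Fx = (2497/4624) / (2497/1156) = 1/4
check: Δy/Fy = (-2393/2312) / (-2393/578) = 1/4 ✓

α = 1/4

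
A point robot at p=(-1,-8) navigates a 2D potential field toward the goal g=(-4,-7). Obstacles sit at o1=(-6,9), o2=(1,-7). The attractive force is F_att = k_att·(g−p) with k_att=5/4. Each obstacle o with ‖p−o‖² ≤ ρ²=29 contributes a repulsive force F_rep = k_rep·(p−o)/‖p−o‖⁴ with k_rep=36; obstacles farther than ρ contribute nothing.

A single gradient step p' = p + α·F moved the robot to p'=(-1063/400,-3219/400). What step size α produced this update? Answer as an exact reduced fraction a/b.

F_att = 5/4·(g−p) = 5/4·(-3,1) = (-3.7500,1.2500)
o1: d²=314 > ρ²=29 → inactive
o2: d²=5 ≤ ρ²=29; F_rep = 36·(-2,-1)/5² = (-2.8800,-1.4400)
F = F_att + ΣF_rep = (-6.6300,-0.1900)
Δp = p'−p = (-1.6575,-0.0475); α = Δx/Fx = (-663/400) / (-663/100) = 1/4
check: Δy/Fy = (-19/400) / (-19/100) = 1/4 ✓

α = 1/4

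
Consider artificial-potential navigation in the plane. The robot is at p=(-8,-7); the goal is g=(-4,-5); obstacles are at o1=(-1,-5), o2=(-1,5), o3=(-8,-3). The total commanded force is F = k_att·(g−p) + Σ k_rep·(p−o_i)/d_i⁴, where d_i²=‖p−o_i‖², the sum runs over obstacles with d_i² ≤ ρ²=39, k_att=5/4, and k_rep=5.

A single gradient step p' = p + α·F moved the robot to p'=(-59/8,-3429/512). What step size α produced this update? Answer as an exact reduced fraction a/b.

α = 1/8

F_att = 5/4·(g−p) = 5/4·(4,2) = (5.0000,2.5000)
o1: d²=53 > ρ²=39 → inactive
o2: d²=193 > ρ²=39 → inactive
o3: d²=16 ≤ ρ²=39; F_rep = 5·(0,-4)/16² = (0.0000,-0.0781)
F = F_att + ΣF_rep = (5.0000,2.4219)
Δp = p'−p = (0.6250,0.3027); α = Δx/Fx = (5/8) / (5) = 1/8
check: Δy/Fy = (155/512) / (155/64) = 1/8 ✓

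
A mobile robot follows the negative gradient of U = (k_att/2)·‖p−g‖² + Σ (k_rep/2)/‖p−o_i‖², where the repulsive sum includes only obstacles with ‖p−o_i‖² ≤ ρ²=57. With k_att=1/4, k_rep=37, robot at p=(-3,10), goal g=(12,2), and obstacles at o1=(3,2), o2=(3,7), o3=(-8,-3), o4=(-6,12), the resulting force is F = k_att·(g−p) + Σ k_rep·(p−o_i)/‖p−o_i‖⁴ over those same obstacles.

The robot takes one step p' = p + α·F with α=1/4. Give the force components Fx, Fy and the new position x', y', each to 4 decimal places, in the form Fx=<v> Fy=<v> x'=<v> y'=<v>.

Fx=4.2972 Fy=-2.3831 x'=-1.9257 y'=9.4042

F_att = 1/4·(g−p) = 1/4·(15,-8) = (3.7500,-2.0000)
o1: d²=100 > ρ²=57 → inactive
o2: d²=45 ≤ ρ²=57; F_rep = 37·(-6,3)/45² = (-0.1096,0.0548)
o3: d²=194 > ρ²=57 → inactive
o4: d²=13 ≤ ρ²=57; F_rep = 37·(3,-2)/13² = (0.6568,-0.4379)
F = F_att + ΣF_rep = (4.2972,-2.3831)
p' = p + 1/4·F = (-1.9257,9.4042)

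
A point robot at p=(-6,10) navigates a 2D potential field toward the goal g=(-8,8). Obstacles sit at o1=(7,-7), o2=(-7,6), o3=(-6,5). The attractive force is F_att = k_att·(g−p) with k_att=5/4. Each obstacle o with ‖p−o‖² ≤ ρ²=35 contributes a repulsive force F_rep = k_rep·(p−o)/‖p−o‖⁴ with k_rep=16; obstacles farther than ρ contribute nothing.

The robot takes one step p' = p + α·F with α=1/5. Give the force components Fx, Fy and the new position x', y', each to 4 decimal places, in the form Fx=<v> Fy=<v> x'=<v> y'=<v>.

Fx=-2.4446 Fy=-2.1505 x'=-6.4889 y'=9.5699

F_att = 5/4·(g−p) = 5/4·(-2,-2) = (-2.5000,-2.5000)
o1: d²=458 > ρ²=35 → inactive
o2: d²=17 ≤ ρ²=35; F_rep = 16·(1,4)/17² = (0.0554,0.2215)
o3: d²=25 ≤ ρ²=35; F_rep = 16·(0,5)/25² = (0.0000,0.1280)
F = F_att + ΣF_rep = (-2.4446,-2.1505)
p' = p + 1/5·F = (-6.4889,9.5699)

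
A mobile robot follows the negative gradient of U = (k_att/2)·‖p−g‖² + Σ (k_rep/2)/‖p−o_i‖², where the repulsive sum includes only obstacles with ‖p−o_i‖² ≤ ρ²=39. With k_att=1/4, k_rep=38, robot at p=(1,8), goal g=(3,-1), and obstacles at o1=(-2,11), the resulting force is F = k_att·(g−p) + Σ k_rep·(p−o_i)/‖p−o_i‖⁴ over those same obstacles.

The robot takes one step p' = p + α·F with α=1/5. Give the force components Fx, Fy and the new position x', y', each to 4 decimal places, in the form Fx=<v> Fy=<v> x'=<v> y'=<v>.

Fx=0.8519 Fy=-2.6019 x'=1.1704 y'=7.4796

F_att = 1/4·(g−p) = 1/4·(2,-9) = (0.5000,-2.2500)
o1: d²=18 ≤ ρ²=39; F_rep = 38·(3,-3)/18² = (0.3519,-0.3519)
F = F_att + ΣF_rep = (0.8519,-2.6019)
p' = p + 1/5·F = (1.1704,7.4796)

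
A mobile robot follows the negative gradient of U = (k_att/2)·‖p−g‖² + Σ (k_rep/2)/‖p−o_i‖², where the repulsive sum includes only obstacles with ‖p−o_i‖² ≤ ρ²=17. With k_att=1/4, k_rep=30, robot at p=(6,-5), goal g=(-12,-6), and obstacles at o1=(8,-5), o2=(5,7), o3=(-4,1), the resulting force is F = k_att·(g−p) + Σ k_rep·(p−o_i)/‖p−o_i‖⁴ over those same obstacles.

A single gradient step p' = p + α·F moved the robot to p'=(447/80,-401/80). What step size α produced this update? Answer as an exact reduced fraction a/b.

α = 1/20

F_att = 1/4·(g−p) = 1/4·(-18,-1) = (-4.5000,-0.2500)
o1: d²=4 ≤ ρ²=17; F_rep = 30·(-2,0)/4² = (-3.7500,0.0000)
o2: d²=145 > ρ²=17 → inactive
o3: d²=136 > ρ²=17 → inactive
F = F_att + ΣF_rep = (-8.2500,-0.2500)
Δp = p'−p = (-0.4125,-0.0125); α = Δx/Fx = (-33/80) / (-33/4) = 1/20
check: Δy/Fy = (-1/80) / (-1/4) = 1/20 ✓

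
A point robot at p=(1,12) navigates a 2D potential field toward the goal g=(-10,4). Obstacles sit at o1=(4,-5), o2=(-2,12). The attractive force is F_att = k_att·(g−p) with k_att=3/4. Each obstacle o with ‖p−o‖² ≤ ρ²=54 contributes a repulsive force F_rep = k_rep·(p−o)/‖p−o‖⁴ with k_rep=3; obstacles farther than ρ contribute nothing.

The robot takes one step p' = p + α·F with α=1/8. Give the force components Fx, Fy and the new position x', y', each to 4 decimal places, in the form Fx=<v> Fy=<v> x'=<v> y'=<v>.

Fx=-8.1389 Fy=-6.0000 x'=-0.0174 y'=11.2500

F_att = 3/4·(g−p) = 3/4·(-11,-8) = (-8.2500,-6.0000)
o1: d²=298 > ρ²=54 → inactive
o2: d²=9 ≤ ρ²=54; F_rep = 3·(3,0)/9² = (0.1111,0.0000)
F = F_att + ΣF_rep = (-8.1389,-6.0000)
p' = p + 1/8·F = (-0.0174,11.2500)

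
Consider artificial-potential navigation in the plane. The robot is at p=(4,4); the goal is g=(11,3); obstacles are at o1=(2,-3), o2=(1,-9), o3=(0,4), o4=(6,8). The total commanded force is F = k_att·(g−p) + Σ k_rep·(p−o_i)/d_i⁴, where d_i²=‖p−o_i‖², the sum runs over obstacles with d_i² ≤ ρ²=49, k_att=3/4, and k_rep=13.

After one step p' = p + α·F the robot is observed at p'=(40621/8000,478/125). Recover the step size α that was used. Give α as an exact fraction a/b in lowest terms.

α = 1/5

F_att = 3/4·(g−p) = 3/4·(7,-1) = (5.2500,-0.7500)
o1: d²=53 > ρ²=49 → inactive
o2: d²=178 > ρ²=49 → inactive
o3: d²=16 ≤ ρ²=49; F_rep = 13·(4,0)/16² = (0.2031,0.0000)
o4: d²=20 ≤ ρ²=49; F_rep = 13·(-2,-4)/20² = (-0.0650,-0.1300)
F = F_att + ΣF_rep = (5.3881,-0.8800)
Δp = p'−p = (1.0776,-0.1760); α = Δx/Fx = (8621/8000) / (8621/1600) = 1/5
check: Δy/Fy = (-22/125) / (-22/25) = 1/5 ✓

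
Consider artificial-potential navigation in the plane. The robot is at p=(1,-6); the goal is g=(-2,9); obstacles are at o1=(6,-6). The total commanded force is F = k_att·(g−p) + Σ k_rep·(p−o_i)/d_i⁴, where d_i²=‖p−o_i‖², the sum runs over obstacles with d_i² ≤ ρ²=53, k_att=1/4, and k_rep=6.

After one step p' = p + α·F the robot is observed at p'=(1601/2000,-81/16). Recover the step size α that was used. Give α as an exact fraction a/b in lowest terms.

α = 1/4

F_att = 1/4·(g−p) = 1/4·(-3,15) = (-0.7500,3.7500)
o1: d²=25 ≤ ρ²=53; F_rep = 6·(-5,0)/25² = (-0.0480,0.0000)
F = F_att + ΣF_rep = (-0.7980,3.7500)
Δp = p'−p = (-0.1995,0.9375); α = Δx/Fx = (-399/2000) / (-399/500) = 1/4
check: Δy/Fy = (15/16) / (15/4) = 1/4 ✓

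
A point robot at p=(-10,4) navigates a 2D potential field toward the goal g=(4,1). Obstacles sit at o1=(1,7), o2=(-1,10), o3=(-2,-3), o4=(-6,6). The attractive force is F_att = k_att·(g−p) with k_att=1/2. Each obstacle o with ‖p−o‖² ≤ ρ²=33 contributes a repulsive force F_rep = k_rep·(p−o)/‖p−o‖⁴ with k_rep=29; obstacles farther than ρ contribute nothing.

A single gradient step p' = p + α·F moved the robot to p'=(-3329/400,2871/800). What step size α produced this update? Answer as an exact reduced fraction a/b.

F_att = 1/2·(g−p) = 1/2·(14,-3) = (7.0000,-1.5000)
o1: d²=130 > ρ²=33 → inactive
o2: d²=117 > ρ²=33 → inactive
o3: d²=113 > ρ²=33 → inactive
o4: d²=20 ≤ ρ²=33; F_rep = 29·(-4,-2)/20² = (-0.2900,-0.1450)
F = F_att + ΣF_rep = (6.7100,-1.6450)
Δp = p'−p = (1.6775,-0.4113); α = Δx/Fx = (671/400) / (671/100) = 1/4
check: Δy/Fy = (-329/800) / (-329/200) = 1/4 ✓

α = 1/4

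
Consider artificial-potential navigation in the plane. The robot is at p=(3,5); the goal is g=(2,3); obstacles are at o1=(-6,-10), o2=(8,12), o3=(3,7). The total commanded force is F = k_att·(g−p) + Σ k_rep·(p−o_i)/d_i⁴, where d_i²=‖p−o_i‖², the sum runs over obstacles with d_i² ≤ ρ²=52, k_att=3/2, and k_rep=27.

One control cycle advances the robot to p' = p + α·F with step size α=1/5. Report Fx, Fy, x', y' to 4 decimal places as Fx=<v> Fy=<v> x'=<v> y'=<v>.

Fx=-1.5000 Fy=-6.3750 x'=2.7000 y'=3.7250

F_att = 3/2·(g−p) = 3/2·(-1,-2) = (-1.5000,-3.0000)
o1: d²=306 > ρ²=52 → inactive
o2: d²=74 > ρ²=52 → inactive
o3: d²=4 ≤ ρ²=52; F_rep = 27·(0,-2)/4² = (0.0000,-3.3750)
F = F_att + ΣF_rep = (-1.5000,-6.3750)
p' = p + 1/5·F = (2.7000,3.7250)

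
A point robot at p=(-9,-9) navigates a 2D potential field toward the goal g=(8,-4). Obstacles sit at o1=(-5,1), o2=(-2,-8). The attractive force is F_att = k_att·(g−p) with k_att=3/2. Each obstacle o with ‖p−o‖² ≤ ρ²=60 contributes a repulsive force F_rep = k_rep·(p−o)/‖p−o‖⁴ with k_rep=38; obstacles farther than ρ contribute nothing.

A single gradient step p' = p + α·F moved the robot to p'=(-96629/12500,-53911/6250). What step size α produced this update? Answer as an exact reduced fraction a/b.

F_att = 3/2·(g−p) = 3/2·(17,5) = (25.5000,7.5000)
o1: d²=116 > ρ²=60 → inactive
o2: d²=50 ≤ ρ²=60; F_rep = 38·(-7,-1)/50² = (-0.1064,-0.0152)
F = F_att + ΣF_rep = (25.3936,7.4848)
Δp = p'−p = (1.2697,0.3742); α = Δx/Fx = (15871/12500) / (15871/625) = 1/20
check: Δy/Fy = (2339/6250) / (4678/625) = 1/20 ✓

α = 1/20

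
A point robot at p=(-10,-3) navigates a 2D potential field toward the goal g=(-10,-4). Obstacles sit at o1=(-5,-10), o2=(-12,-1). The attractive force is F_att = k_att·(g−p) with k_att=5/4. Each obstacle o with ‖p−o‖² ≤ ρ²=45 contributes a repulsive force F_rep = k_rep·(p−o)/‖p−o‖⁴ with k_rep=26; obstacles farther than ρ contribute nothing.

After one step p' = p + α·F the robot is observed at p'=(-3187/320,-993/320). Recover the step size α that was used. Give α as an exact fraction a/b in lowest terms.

α = 1/20

F_att = 5/4·(g−p) = 5/4·(0,-1) = (0.0000,-1.2500)
o1: d²=74 > ρ²=45 → inactive
o2: d²=8 ≤ ρ²=45; F_rep = 26·(2,-2)/8² = (0.8125,-0.8125)
F = F_att + ΣF_rep = (0.8125,-2.0625)
Δp = p'−p = (0.0406,-0.1031); α = Δx/Fx = (13/320) / (13/16) = 1/20
check: Δy/Fy = (-33/320) / (-33/16) = 1/20 ✓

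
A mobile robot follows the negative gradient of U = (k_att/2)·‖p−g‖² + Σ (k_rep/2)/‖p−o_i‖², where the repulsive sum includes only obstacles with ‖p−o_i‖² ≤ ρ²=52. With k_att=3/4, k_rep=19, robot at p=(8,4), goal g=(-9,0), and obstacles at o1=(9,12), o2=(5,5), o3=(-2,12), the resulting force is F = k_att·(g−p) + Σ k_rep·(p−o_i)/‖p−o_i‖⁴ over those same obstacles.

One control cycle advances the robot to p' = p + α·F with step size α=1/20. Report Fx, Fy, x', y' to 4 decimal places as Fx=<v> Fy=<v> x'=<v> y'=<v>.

Fx=-12.1800 Fy=-3.1900 x'=7.3910 y'=3.8405

F_att = 3/4·(g−p) = 3/4·(-17,-4) = (-12.7500,-3.0000)
o1: d²=65 > ρ²=52 → inactive
o2: d²=10 ≤ ρ²=52; F_rep = 19·(3,-1)/10² = (0.5700,-0.1900)
o3: d²=164 > ρ²=52 → inactive
F = F_att + ΣF_rep = (-12.1800,-3.1900)
p' = p + 1/20·F = (7.3910,3.8405)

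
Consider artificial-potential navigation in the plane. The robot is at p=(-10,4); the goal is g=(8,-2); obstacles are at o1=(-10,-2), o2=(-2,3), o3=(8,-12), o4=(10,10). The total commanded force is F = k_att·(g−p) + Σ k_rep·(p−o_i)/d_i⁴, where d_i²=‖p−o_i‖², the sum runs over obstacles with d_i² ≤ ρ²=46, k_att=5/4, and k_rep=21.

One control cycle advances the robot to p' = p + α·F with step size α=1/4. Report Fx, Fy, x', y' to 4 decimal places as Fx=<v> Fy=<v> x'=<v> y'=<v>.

Fx=22.5000 Fy=-7.4028 x'=-4.3750 y'=2.1493

F_att = 5/4·(g−p) = 5/4·(18,-6) = (22.5000,-7.5000)
o1: d²=36 ≤ ρ²=46; F_rep = 21·(0,6)/36² = (0.0000,0.0972)
o2: d²=65 > ρ²=46 → inactive
o3: d²=580 > ρ²=46 → inactive
o4: d²=436 > ρ²=46 → inactive
F = F_att + ΣF_rep = (22.5000,-7.4028)
p' = p + 1/4·F = (-4.3750,2.1493)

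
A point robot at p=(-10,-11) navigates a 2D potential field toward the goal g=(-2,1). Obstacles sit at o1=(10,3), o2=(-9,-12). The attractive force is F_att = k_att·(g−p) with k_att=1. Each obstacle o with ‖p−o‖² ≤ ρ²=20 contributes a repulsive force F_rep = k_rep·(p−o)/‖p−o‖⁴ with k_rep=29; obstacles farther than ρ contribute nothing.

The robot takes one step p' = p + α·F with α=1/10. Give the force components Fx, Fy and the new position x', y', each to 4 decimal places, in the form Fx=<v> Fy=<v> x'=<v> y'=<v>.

F_att = 1·(g−p) = 1·(8,12) = (8.0000,12.0000)
o1: d²=596 > ρ²=20 → inactive
o2: d²=2 ≤ ρ²=20; F_rep = 29·(-1,1)/2² = (-7.2500,7.2500)
F = F_att + ΣF_rep = (0.7500,19.2500)
p' = p + 1/10·F = (-9.9250,-9.0750)

Fx=0.7500 Fy=19.2500 x'=-9.9250 y'=-9.0750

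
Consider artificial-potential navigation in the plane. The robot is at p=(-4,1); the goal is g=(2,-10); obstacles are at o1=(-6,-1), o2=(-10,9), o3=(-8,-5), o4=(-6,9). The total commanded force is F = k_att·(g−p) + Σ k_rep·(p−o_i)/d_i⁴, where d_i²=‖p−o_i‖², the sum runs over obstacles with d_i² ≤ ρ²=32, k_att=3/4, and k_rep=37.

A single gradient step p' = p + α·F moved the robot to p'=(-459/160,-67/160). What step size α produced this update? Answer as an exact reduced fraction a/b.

α = 1/5

F_att = 3/4·(g−p) = 3/4·(6,-11) = (4.5000,-8.2500)
o1: d²=8 ≤ ρ²=32; F_rep = 37·(2,2)/8² = (1.1562,1.1562)
o2: d²=100 > ρ²=32 → inactive
o3: d²=52 > ρ²=32 → inactive
o4: d²=68 > ρ²=32 → inactive
F = F_att + ΣF_rep = (5.6562,-7.0938)
Δp = p'−p = (1.1313,-1.4187); α = Δx/Fx = (181/160) / (181/32) = 1/5
check: Δy/Fy = (-227/160) / (-227/32) = 1/5 ✓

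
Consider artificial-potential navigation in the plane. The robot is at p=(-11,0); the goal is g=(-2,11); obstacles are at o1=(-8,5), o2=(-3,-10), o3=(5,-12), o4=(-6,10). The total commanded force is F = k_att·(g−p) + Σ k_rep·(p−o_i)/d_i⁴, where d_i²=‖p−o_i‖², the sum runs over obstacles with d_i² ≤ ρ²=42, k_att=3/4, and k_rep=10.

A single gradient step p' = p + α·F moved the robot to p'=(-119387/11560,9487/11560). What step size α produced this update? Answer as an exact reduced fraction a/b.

F_att = 3/4·(g−p) = 3/4·(9,11) = (6.7500,8.2500)
o1: d²=34 ≤ ρ²=42; F_rep = 10·(-3,-5)/34² = (-0.0260,-0.0433)
o2: d²=164 > ρ²=42 → inactive
o3: d²=400 > ρ²=42 → inactive
o4: d²=125 > ρ²=42 → inactive
F = F_att + ΣF_rep = (6.7240,8.2067)
Δp = p'−p = (0.6724,0.8207); α = Δx/Fx = (7773/11560) / (7773/1156) = 1/10
check: Δy/Fy = (9487/11560) / (9487/1156) = 1/10 ✓

α = 1/10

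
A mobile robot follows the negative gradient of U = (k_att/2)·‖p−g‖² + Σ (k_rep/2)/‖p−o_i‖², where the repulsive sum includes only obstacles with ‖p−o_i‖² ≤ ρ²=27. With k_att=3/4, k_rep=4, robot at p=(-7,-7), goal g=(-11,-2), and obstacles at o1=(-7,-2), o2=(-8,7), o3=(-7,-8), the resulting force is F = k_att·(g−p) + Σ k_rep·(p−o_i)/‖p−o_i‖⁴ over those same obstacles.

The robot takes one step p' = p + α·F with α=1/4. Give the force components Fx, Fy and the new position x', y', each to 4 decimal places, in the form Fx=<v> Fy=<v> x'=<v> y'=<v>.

F_att = 3/4·(g−p) = 3/4·(-4,5) = (-3.0000,3.7500)
o1: d²=25 ≤ ρ²=27; F_rep = 4·(0,-5)/25² = (0.0000,-0.0320)
o2: d²=197 > ρ²=27 → inactive
o3: d²=1 ≤ ρ²=27; F_rep = 4·(0,1)/1² = (0.0000,4.0000)
F = F_att + ΣF_rep = (-3.0000,7.7180)
p' = p + 1/4·F = (-7.7500,-5.0705)

Fx=-3.0000 Fy=7.7180 x'=-7.7500 y'=-5.0705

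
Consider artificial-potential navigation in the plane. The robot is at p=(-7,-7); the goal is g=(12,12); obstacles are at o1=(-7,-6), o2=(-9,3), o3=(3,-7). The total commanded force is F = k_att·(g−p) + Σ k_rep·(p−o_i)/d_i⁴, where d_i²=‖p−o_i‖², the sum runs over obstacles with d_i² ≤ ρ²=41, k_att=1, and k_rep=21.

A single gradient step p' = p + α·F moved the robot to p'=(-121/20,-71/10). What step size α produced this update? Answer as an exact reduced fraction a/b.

α = 1/20

F_att = 1·(g−p) = 1·(19,19) = (19.0000,19.0000)
o1: d²=1 ≤ ρ²=41; F_rep = 21·(0,-1)/1² = (0.0000,-21.0000)
o2: d²=104 > ρ²=41 → inactive
o3: d²=100 > ρ²=41 → inactive
F = F_att + ΣF_rep = (19.0000,-2.0000)
Δp = p'−p = (0.9500,-0.1000); α = Δx/Fx = (19/20) / (19) = 1/20
check: Δy/Fy = (-1/10) / (-2) = 1/20 ✓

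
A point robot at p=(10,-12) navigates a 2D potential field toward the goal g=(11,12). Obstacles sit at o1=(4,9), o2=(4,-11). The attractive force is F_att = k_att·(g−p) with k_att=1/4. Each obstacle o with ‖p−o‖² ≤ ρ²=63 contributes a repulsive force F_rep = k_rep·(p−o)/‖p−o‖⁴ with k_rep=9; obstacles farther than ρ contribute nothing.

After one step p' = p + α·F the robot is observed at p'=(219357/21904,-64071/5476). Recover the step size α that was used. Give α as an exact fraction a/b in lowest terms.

α = 1/20

F_att = 1/4·(g−p) = 1/4·(1,24) = (0.2500,6.0000)
o1: d²=477 > ρ²=63 → inactive
o2: d²=37 ≤ ρ²=63; F_rep = 9·(6,-1)/37² = (0.0394,-0.0066)
F = F_att + ΣF_rep = (0.2894,5.9934)
Δp = p'−p = (0.0145,0.2997); α = Δx/Fx = (317/21904) / (1585/5476) = 1/20
check: Δy/Fy = (1641/5476) / (8205/1369) = 1/20 ✓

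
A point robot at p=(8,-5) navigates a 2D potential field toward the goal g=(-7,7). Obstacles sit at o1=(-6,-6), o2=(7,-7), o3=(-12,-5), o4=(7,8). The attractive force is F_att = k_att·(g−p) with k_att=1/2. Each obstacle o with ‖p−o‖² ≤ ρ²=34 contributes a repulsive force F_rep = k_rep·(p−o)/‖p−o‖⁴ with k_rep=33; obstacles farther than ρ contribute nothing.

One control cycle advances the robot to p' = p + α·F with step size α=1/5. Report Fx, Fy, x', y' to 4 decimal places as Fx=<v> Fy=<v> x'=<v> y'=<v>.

F_att = 1/2·(g−p) = 1/2·(-15,12) = (-7.5000,6.0000)
o1: d²=197 > ρ²=34 → inactive
o2: d²=5 ≤ ρ²=34; F_rep = 33·(1,2)/5² = (1.3200,2.6400)
o3: d²=400 > ρ²=34 → inactive
o4: d²=170 > ρ²=34 → inactive
F = F_att + ΣF_rep = (-6.1800,8.6400)
p' = p + 1/5·F = (6.7640,-3.2720)

Fx=-6.1800 Fy=8.6400 x'=6.7640 y'=-3.2720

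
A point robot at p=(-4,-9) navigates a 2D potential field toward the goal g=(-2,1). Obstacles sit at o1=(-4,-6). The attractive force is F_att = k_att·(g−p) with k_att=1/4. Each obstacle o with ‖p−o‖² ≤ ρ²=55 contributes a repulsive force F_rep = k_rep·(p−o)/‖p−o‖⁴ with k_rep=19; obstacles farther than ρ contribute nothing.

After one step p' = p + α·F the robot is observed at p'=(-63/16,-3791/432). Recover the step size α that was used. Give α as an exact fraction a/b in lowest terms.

F_att = 1/4·(g−p) = 1/4·(2,10) = (0.5000,2.5000)
o1: d²=9 ≤ ρ²=55; F_rep = 19·(0,-3)/9² = (0.0000,-0.7037)
F = F_att + ΣF_rep = (0.5000,1.7963)
Δp = p'−p = (0.0625,0.2245); α = Δx/Fx = (1/16) / (1/2) = 1/8
check: Δy/Fy = (97/432) / (97/54) = 1/8 ✓

α = 1/8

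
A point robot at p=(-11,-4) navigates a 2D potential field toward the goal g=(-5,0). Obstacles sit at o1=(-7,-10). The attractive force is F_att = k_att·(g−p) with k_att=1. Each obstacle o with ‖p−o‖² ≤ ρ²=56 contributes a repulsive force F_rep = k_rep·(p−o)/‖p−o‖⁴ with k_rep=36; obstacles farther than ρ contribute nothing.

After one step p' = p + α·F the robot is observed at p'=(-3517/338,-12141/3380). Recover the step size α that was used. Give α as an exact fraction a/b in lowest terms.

F_att = 1·(g−p) = 1·(6,4) = (6.0000,4.0000)
o1: d²=52 ≤ ρ²=56; F_rep = 36·(-4,6)/52² = (-0.0533,0.0799)
F = F_att + ΣF_rep = (5.9467,4.0799)
Δp = p'−p = (0.5947,0.4080); α = Δx/Fx = (201/338) / (1005/169) = 1/10
check: Δy/Fy = (1379/3380) / (1379/338) = 1/10 ✓

α = 1/10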